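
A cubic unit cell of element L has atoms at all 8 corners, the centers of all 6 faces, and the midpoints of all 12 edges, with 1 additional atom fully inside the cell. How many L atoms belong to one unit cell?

8

Corner atoms are shared by 8 cells (1/8 each), face atoms by 2 (1/2 each), edge atoms by 4 (1/4 each), interior atoms are unshared.
Net atoms = 8 × 1/8 + 6 × 1/2 + 12 × 1/4 + 1 = 1 + 3 + 3 + 1 = 8.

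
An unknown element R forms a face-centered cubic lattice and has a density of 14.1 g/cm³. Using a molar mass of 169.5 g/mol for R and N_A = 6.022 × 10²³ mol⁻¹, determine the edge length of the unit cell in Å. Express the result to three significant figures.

4.31 Å

With Z = 4 atoms per FCC cell, a³ = Z·M/(N_A·ρ) = 4 × 169.5 / (6.022 × 10²³ × 14.10 g/cm³) = 7.985 × 10^-23 cm³.
a = (7.985 × 10^-23)^(1/3) = 4.306 × 10^-8 cm = 4.31 Å.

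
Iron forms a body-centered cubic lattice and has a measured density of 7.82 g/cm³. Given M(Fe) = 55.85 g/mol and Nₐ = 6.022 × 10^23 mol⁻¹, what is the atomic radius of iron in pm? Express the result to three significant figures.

124 pm

For a BCC cell (Z = 2), a³ = Z·M/(N_A·ρ) = 2 × 55.85 / (6.022 × 10²³ × 7.820) = 2.372 × 10^-23 cm³, so a = 2.873 × 10^-8 cm = 287.3 pm.
Atoms touch along the body diagonal, so √3·a = 4r, so r = 0.4330 × a = 124 pm.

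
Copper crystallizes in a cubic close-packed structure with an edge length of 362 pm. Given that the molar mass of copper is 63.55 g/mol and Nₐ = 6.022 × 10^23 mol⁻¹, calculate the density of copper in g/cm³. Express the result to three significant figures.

8.90 g/cm³

An FCC unit cell contains Z = 4 atoms.
Cell volume: a³ = (362 pm)³ = (3.620 × 10^-8 cm)³ = 4.744 × 10^-23 cm³.
ρ = Z·M/(N_A·a³) = 4 × 63.55 / (6.022 × 10²³ × 4.744 × 10^-23) = 8.898 g/cm³.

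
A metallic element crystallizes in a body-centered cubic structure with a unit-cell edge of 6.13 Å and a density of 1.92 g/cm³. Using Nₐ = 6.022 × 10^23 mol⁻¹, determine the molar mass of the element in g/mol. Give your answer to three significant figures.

A BCC cell has Z = 2 atoms; a = 6.130 × 10^-8 cm.
M = ρ·N_A·a³/Z = 1.92 × 6.022 × 10²³ × 2.303 × 10^-22 / 2 = 133 g/mol.

133 g/mol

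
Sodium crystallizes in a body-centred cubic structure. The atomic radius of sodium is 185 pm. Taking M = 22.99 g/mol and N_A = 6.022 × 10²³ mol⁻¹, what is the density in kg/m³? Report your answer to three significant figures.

979 kg/m³

In a BCC lattice, atoms touch along the body diagonal, so √3·a = 4r, giving a = 427.2 pm = 4.272 × 10^-8 cm.
With Z = 2, ρ = Z·M/(N_A·a³) = 2 × 22.99 / (6.022 × 10²³ × 7.799 × 10^-23) = 0.9791 g/cm³ = 979 kg/m³.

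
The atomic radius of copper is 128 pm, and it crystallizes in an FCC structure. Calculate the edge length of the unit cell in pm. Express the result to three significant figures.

362 pm

In an FCC lattice, atoms touch along the face diagonal, so √2·a = 4r.
a = 4r/√2 = 4 × 128 / 1.4142 = 362 pm.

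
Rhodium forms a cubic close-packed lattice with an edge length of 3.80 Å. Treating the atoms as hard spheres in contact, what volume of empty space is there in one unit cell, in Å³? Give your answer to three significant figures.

In an FCC lattice atoms touch along the face diagonal, so √2·a = 4r, so r = 0.3536a = 1.344 Å.
V_cell = a³ = 54.87 Å³; V_atoms = 4 × (4/3)πr³ = 40.63 Å³.
Empty space = 54.87 − 40.63 = 14.2 Å³.

14.2 Å³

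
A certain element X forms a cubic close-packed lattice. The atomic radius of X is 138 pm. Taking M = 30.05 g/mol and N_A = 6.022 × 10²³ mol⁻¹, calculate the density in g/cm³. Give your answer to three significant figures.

3.36 g/cm³

In an FCC lattice, atoms touch along the face diagonal, so √2·a = 4r, giving a = 390.3 pm = 3.903 × 10^-8 cm.
With Z = 4, ρ = Z·M/(N_A·a³) = 4 × 30.05 / (6.022 × 10²³ × 5.947 × 10^-23) = 3.357 g/cm³.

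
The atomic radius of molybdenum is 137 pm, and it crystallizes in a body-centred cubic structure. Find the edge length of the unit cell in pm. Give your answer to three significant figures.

316 pm

In a BCC lattice, atoms touch along the body diagonal, so √3·a = 4r.
a = 4r/√3 = 4 × 137 / 1.7321 = 316 pm.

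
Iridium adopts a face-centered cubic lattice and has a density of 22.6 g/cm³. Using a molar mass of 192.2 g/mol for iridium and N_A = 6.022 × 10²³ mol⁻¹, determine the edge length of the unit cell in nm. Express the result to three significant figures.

With Z = 4 atoms per FCC cell, a³ = Z·M/(N_A·ρ) = 4 × 192.2 / (6.022 × 10²³ × 22.60 g/cm³) = 5.649 × 10^-23 cm³.
a = (5.649 × 10^-23)^(1/3) = 3.837 × 10^-8 cm = 0.384 nm.

0.384 nm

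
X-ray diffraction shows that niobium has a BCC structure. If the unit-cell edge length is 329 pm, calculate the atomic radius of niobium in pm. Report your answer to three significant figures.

142 pm

In a BCC lattice, atoms touch along the body diagonal, so √3·a = 4r.
r = √3·a/4 = 1.7321 × 329 / 4 = 142 pm.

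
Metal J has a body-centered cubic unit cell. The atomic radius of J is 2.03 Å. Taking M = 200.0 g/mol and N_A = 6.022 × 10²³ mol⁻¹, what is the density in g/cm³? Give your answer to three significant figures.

6.45 g/cm³

In a BCC lattice, atoms touch along the body diagonal, so √3·a = 4r, giving a = 4.688 Å = 4.688 × 10^-8 cm.
With Z = 2, ρ = Z·M/(N_A·a³) = 2 × 200.0 / (6.022 × 10²³ × 1.030 × 10^-22) = 6.447 g/cm³.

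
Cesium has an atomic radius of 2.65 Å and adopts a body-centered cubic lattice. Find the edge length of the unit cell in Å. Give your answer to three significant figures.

6.12 Å

In a BCC lattice, atoms touch along the body diagonal, so √3·a = 4r.
a = 4r/√3 = 4 × 2.65 / 1.7321 = 6.12 Å.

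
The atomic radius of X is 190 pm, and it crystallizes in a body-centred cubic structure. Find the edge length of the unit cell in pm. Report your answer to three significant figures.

In a BCC lattice, atoms touch along the body diagonal, so √3·a = 4r.
a = 4r/√3 = 4 × 190 / 1.7321 = 439 pm.

439 pm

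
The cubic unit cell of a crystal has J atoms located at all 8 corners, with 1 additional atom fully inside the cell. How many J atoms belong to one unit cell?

2

Corner atoms are shared by 8 cells (1/8 each), interior atoms are unshared.
Net atoms = 8 × 1/8 + 1 = 1 + 1 = 2.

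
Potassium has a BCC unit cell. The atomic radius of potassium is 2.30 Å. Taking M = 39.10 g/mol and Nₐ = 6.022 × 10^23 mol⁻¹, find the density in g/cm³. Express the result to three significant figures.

0.867 g/cm³

In a BCC lattice, atoms touch along the body diagonal, so √3·a = 4r, giving a = 5.312 Å = 5.312 × 10^-8 cm.
With Z = 2, ρ = Z·M/(N_A·a³) = 2 × 39.10 / (6.022 × 10²³ × 1.499 × 10^-22) = 0.8665 g/cm³.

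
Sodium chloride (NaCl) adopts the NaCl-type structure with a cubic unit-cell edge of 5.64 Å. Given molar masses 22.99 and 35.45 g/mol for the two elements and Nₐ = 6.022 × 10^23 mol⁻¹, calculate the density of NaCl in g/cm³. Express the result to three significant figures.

2.16 g/cm³

The NaCl-type structure contains Z = 4 formula units per cell; M(NaCl) = 22.99 + 35.45 = 58.44 g/mol.
a³ = (5.640 × 10^-8 cm)³ = 1.794 × 10^-22 cm³.
ρ = 4 × 58.44 / (6.022 × 10²³ × 1.794 × 10^-22) = 2.164 g/cm³.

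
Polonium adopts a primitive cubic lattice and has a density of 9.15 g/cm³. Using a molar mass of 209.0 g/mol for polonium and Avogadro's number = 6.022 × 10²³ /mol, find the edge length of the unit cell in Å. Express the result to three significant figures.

3.36 Å

With Z = 1 atom per simple cubic cell, a³ = Z·M/(N_A·ρ) = 1 × 209.0 / (6.022 × 10²³ × 9.150 g/cm³) = 3.793 × 10^-23 cm³.
a = (3.793 × 10^-23)^(1/3) = 3.360 × 10^-8 cm = 3.36 Å.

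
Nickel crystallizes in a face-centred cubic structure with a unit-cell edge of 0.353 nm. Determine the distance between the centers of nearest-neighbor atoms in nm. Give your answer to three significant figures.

0.250 nm

In an FCC structure, atoms touch along the face diagonal, so √2·a = 4r; the nearest-neighbor distance equals 2r = 0.7071·a.
d = 0.7071 × 0.353 = 0.250 nm.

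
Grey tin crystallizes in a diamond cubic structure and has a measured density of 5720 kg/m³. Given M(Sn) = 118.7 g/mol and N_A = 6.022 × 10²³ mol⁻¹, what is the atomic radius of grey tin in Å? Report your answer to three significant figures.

1.41 Å

For a diamond cubic cell (Z = 8), a³ = Z·M/(N_A·ρ) = 8 × 118.7 / (6.022 × 10²³ × 5.720) = 2.757 × 10^-22 cm³, so a = 6.508 × 10^-8 cm = 6.508 Å.
Nearest neighbors lie along the body diagonal with √3·a = 8r, so r = 0.2165 × a = 1.41 Å.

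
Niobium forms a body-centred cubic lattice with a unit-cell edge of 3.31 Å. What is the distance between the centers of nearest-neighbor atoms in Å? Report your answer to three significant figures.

In a BCC structure, atoms touch along the body diagonal, so √3·a = 4r; the nearest-neighbor distance equals 2r = 0.8660·a.
d = 0.8660 × 3.31 = 2.87 Å.

2.87 Å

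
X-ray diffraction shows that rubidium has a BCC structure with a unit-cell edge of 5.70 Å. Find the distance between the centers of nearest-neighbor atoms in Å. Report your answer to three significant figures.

4.94 Å

In a BCC structure, atoms touch along the body diagonal, so √3·a = 4r; the nearest-neighbor distance equals 2r = 0.8660·a.
d = 0.8660 × 5.70 = 4.94 Å.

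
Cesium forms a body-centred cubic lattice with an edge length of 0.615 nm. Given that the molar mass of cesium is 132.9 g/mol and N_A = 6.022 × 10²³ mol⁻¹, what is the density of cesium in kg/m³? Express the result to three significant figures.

A BCC unit cell contains Z = 2 atoms.
Cell volume: a³ = (0.615 nm)³ = (6.150 × 10^-8 cm)³ = 2.326 × 10^-22 cm³.
ρ = Z·M/(N_A·a³) = 2 × 132.9 / (6.022 × 10²³ × 2.326 × 10^-22) = 1.898 g/cm³ = 1900 kg/m³.

1900 kg/m³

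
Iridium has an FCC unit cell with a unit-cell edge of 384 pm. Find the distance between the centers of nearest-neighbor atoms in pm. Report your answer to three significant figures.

In an FCC structure, atoms touch along the face diagonal, so √2·a = 4r; the nearest-neighbor distance equals 2r = 0.7071·a.
d = 0.7071 × 384 = 272 pm.

272 pm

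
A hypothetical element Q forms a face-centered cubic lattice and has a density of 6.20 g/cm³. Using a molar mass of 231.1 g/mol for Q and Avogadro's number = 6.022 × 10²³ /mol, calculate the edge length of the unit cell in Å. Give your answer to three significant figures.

6.28 Å

With Z = 4 atoms per FCC cell, a³ = Z·M/(N_A·ρ) = 4 × 231.1 / (6.022 × 10²³ × 6.200 g/cm³) = 2.476 × 10^-22 cm³.
a = (2.476 × 10^-22)^(1/3) = 6.279 × 10^-8 cm = 6.28 Å.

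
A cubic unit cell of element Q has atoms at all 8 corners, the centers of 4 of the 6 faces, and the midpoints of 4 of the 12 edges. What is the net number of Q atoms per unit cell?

4

Corner atoms are shared by 8 cells (1/8 each), face atoms by 2 (1/2 each), edge atoms by 4 (1/4 each).
Net atoms = 8 × 1/8 + 4 × 1/2 + 4 × 1/4 = 1 + 2 + 1 = 4.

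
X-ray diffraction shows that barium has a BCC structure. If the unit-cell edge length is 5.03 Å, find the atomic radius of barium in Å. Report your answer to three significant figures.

In a BCC lattice, atoms touch along the body diagonal, so √3·a = 4r.
r = √3·a/4 = 1.7321 × 5.03 / 4 = 2.18 Å.

2.18 Å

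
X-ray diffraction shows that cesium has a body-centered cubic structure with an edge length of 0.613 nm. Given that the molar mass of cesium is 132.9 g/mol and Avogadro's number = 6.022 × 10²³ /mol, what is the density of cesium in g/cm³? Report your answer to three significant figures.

1.92 g/cm³

A BCC unit cell contains Z = 2 atoms.
Cell volume: a³ = (0.613 nm)³ = (6.130 × 10^-8 cm)³ = 2.303 × 10^-22 cm³.
ρ = Z·M/(N_A·a³) = 2 × 132.9 / (6.022 × 10²³ × 2.303 × 10^-22) = 1.916 g/cm³.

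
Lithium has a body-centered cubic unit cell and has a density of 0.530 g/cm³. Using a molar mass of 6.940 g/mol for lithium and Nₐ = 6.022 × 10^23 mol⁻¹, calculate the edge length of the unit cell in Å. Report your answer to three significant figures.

3.52 Å

With Z = 2 atoms per BCC cell, a³ = Z·M/(N_A·ρ) = 2 × 6.940 / (6.022 × 10²³ × 0.5300 g/cm³) = 4.349 × 10^-23 cm³.
a = (4.349 × 10^-23)^(1/3) = 3.517 × 10^-8 cm = 3.52 Å.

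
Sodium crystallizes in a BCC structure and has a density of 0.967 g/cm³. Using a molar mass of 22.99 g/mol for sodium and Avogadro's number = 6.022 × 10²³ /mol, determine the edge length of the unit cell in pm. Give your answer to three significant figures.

429 pm

With Z = 2 atoms per BCC cell, a³ = Z·M/(N_A·ρ) = 2 × 22.99 / (6.022 × 10²³ × 0.9670 g/cm³) = 7.896 × 10^-23 cm³.
a = (7.896 × 10^-23)^(1/3) = 4.290 × 10^-8 cm = 429 pm.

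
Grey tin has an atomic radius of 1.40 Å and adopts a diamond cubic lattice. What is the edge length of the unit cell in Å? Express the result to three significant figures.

In a diamond cubic lattice, nearest neighbors lie along the body diagonal with √3·a = 8r.
a = 8r/√3 = 8 × 1.40 / 1.7321 = 6.47 Å.

6.47 Å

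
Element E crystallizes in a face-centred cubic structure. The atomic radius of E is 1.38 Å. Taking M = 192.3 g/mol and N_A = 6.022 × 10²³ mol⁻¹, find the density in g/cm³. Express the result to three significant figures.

In an FCC lattice, atoms touch along the face diagonal, so √2·a = 4r, giving a = 3.903 Å = 3.903 × 10^-8 cm.
With Z = 4, ρ = Z·M/(N_A·a³) = 4 × 192.3 / (6.022 × 10²³ × 5.947 × 10^-23) = 21.48 g/cm³.

21.5 g/cm³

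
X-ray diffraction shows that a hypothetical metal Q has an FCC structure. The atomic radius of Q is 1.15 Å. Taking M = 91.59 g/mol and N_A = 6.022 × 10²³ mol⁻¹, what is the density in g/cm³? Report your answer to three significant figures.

In an FCC lattice, atoms touch along the face diagonal, so √2·a = 4r, giving a = 3.253 Å = 3.253 × 10^-8 cm.
With Z = 4, ρ = Z·M/(N_A·a³) = 4 × 91.59 / (6.022 × 10²³ × 3.441 × 10^-23) = 17.68 g/cm³.

17.7 g/cm³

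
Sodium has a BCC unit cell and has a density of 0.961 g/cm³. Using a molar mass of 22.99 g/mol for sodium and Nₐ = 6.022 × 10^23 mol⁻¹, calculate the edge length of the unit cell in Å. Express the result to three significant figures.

With Z = 2 atoms per BCC cell, a³ = Z·M/(N_A·ρ) = 2 × 22.99 / (6.022 × 10²³ × 0.9610 g/cm³) = 7.945 × 10^-23 cm³.
a = (7.945 × 10^-23)^(1/3) = 4.299 × 10^-8 cm = 4.30 Å.

4.30 Å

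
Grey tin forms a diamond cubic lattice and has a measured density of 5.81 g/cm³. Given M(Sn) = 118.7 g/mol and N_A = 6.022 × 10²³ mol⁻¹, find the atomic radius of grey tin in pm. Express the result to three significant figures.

For a diamond cubic cell (Z = 8), a³ = Z·M/(N_A·ρ) = 8 × 118.7 / (6.022 × 10²³ × 5.810) = 2.714 × 10^-22 cm³, so a = 6.475 × 10^-8 cm = 647.5 pm.
Nearest neighbors lie along the body diagonal with √3·a = 8r, so r = 0.2165 × a = 140 pm.

140 pm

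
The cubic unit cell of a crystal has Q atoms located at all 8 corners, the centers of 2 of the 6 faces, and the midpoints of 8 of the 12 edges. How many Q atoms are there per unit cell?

Corner atoms are shared by 8 cells (1/8 each), face atoms by 2 (1/2 each), edge atoms by 4 (1/4 each).
Net atoms = 8 × 1/8 + 2 × 1/2 + 8 × 1/4 = 1 + 1 + 2 = 4.

4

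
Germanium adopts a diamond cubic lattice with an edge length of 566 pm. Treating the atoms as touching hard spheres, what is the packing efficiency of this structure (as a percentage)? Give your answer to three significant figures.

34.0%

In a diamond cubic lattice nearest neighbors lie along the body diagonal with √3·a = 8r, so r = 0.2165a = 122.5 pm.
Packing fraction = Z·(4/3)πr³ / a³ = 8 × (4/3)π × (122.5)³ / (566)³ = 0.3401 = 34.0%.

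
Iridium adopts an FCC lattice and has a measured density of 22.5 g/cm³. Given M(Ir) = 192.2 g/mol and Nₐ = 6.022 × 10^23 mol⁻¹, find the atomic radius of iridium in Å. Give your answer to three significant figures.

1.36 Å

For an FCC cell (Z = 4), a³ = Z·M/(N_A·ρ) = 4 × 192.2 / (6.022 × 10²³ × 22.50) = 5.674 × 10^-23 cm³, so a = 3.843 × 10^-8 cm = 3.843 Å.
Atoms touch along the face diagonal, so √2·a = 4r, so r = 0.3536 × a = 1.36 Å.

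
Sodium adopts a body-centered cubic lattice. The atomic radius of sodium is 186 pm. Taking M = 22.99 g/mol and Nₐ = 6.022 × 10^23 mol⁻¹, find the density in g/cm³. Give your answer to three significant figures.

In a BCC lattice, atoms touch along the body diagonal, so √3·a = 4r, giving a = 429.5 pm = 4.295 × 10^-8 cm.
With Z = 2, ρ = Z·M/(N_A·a³) = 2 × 22.99 / (6.022 × 10²³ × 7.926 × 10^-23) = 0.9634 g/cm³.

0.963 g/cm³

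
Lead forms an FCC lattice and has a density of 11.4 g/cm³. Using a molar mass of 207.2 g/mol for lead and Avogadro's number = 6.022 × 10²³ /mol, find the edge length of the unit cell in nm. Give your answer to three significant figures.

0.494 nm

With Z = 4 atoms per FCC cell, a³ = Z·M/(N_A·ρ) = 4 × 207.2 / (6.022 × 10²³ × 11.40 g/cm³) = 1.207 × 10^-22 cm³.
a = (1.207 × 10^-22)^(1/3) = 4.942 × 10^-8 cm = 0.494 nm.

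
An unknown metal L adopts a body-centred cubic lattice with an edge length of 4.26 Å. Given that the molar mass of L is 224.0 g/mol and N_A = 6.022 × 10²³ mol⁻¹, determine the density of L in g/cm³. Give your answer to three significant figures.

A BCC unit cell contains Z = 2 atoms.
Cell volume: a³ = (4.26 Å)³ = (4.260 × 10^-8 cm)³ = 7.731 × 10^-23 cm³.
ρ = Z·M/(N_A·a³) = 2 × 224.0 / (6.022 × 10²³ × 7.731 × 10^-23) = 9.623 g/cm³.

9.62 g/cm³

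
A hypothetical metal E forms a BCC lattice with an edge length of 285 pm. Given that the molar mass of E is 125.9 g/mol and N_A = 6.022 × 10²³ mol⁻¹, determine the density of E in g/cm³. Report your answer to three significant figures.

A BCC unit cell contains Z = 2 atoms.
Cell volume: a³ = (285 pm)³ = (2.850 × 10^-8 cm)³ = 2.315 × 10^-23 cm³.
ρ = Z·M/(N_A·a³) = 2 × 125.9 / (6.022 × 10²³ × 2.315 × 10^-23) = 18.06 g/cm³.

18.1 g/cm³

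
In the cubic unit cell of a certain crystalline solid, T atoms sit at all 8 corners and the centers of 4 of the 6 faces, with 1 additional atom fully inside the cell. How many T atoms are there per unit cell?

Corner atoms are shared by 8 cells (1/8 each), face atoms by 2 (1/2 each), interior atoms are unshared.
Net atoms = 8 × 1/8 + 4 × 1/2 + 1 = 1 + 2 + 1 = 4.

4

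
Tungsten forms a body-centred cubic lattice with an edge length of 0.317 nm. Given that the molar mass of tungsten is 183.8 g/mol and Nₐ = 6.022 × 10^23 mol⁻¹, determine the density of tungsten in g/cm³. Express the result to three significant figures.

A BCC unit cell contains Z = 2 atoms.
Cell volume: a³ = (0.317 nm)³ = (3.170 × 10^-8 cm)³ = 3.186 × 10^-23 cm³.
ρ = Z·M/(N_A·a³) = 2 × 183.8 / (6.022 × 10²³ × 3.186 × 10^-23) = 19.16 g/cm³.

19.2 g/cm³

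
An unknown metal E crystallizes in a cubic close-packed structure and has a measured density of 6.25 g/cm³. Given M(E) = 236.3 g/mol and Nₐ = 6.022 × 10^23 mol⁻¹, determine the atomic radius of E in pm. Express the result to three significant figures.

223 pm

For an FCC cell (Z = 4), a³ = Z·M/(N_A·ρ) = 4 × 236.3 / (6.022 × 10²³ × 6.250) = 2.511 × 10^-22 cm³, so a = 6.309 × 10^-8 cm = 630.9 pm.
Atoms touch along the face diagonal, so √2·a = 4r, so r = 0.3536 × a = 223 pm.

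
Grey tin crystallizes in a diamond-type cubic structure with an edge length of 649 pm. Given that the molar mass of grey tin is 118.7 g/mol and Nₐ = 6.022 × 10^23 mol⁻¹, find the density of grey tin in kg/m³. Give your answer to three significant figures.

5770 kg/m³

A diamond cubic unit cell contains Z = 8 atoms.
Cell volume: a³ = (649 pm)³ = (6.490 × 10^-8 cm)³ = 2.734 × 10^-22 cm³.
ρ = Z·M/(N_A·a³) = 8 × 118.7 / (6.022 × 10²³ × 2.734 × 10^-22) = 5.769 g/cm³ = 5770 kg/m³.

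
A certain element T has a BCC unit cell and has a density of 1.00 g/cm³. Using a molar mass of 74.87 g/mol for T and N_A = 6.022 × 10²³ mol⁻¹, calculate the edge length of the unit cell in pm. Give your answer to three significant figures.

With Z = 2 atoms per BCC cell, a³ = Z·M/(N_A·ρ) = 2 × 74.87 / (6.022 × 10²³ × 1.000 g/cm³) = 2.487 × 10^-22 cm³.
a = (2.487 × 10^-22)^(1/3) = 6.288 × 10^-8 cm = 629 pm.

629 pm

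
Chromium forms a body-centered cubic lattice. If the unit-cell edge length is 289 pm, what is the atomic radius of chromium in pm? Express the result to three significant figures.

In a BCC lattice, atoms touch along the body diagonal, so √3·a = 4r.
r = √3·a/4 = 1.7321 × 289 / 4 = 125 pm.

125 pm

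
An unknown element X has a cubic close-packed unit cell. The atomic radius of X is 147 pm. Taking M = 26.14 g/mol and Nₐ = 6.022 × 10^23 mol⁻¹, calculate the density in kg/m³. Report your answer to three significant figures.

2420 kg/m³

In an FCC lattice, atoms touch along the face diagonal, so √2·a = 4r, giving a = 415.8 pm = 4.158 × 10^-8 cm.
With Z = 4, ρ = Z·M/(N_A·a³) = 4 × 26.14 / (6.022 × 10²³ × 7.188 × 10^-23) = 2.416 g/cm³ = 2420 kg/m³.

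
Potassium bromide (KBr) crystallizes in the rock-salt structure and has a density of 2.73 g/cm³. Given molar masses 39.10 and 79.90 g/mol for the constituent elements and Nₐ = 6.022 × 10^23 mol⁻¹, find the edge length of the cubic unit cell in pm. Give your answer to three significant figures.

662 pm

M(KBr) = 119.0 g/mol; Z = 4 formula units per cell.
a³ = Z·M/(N_A·ρ) = 4 × 119.0 / (6.022 × 10²³ × 2.73) = 2.895 × 10^-22 cm³, so a = 6.616 × 10^-8 cm = 662 pm.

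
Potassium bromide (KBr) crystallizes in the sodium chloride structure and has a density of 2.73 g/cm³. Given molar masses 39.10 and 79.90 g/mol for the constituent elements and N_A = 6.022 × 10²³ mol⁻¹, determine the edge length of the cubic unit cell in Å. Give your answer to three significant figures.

6.62 Å

M(KBr) = 119.0 g/mol; Z = 4 formula units per cell.
a³ = Z·M/(N_A·ρ) = 4 × 119.0 / (6.022 × 10²³ × 2.73) = 2.895 × 10^-22 cm³, so a = 6.616 × 10^-8 cm = 6.62 Å.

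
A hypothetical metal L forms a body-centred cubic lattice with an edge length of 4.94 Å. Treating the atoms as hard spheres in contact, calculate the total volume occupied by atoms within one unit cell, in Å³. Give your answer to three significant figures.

82.0 Å³

In a BCC lattice atoms touch along the body diagonal, so √3·a = 4r, so r = 0.4330a = 2.139 Å.
V_atoms = Z × (4/3)πr³ = 2 × (4/3)π × (2.139)³ = 82.0 Å³.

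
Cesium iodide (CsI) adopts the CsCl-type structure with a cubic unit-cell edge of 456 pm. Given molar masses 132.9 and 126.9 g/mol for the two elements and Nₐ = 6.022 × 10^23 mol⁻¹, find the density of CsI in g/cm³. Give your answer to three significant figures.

4.55 g/cm³

The CsCl-type structure contains Z = 1 formula unit per cell; M(CsI) = 132.9 + 126.9 = 259.8 g/mol.
a³ = (4.560 × 10^-8 cm)³ = 9.482 × 10^-23 cm³.
ρ = 1 × 259.8 / (6.022 × 10²³ × 9.482 × 10^-23) = 4.550 g/cm³.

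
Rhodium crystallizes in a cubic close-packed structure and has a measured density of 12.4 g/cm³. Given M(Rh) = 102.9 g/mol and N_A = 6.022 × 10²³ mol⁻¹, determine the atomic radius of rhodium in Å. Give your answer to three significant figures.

For an FCC cell (Z = 4), a³ = Z·M/(N_A·ρ) = 4 × 102.9 / (6.022 × 10²³ × 12.40) = 5.512 × 10^-23 cm³, so a = 3.806 × 10^-8 cm = 3.806 Å.
Atoms touch along the face diagonal, so √2·a = 4r, so r = 0.3536 × a = 1.35 Å.

1.35 Å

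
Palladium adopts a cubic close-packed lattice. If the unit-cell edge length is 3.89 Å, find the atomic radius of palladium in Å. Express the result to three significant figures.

In an FCC lattice, atoms touch along the face diagonal, so √2·a = 4r.
r = √2·a/4 = 1.4142 × 3.89 / 4 = 1.38 Å.

1.38 Å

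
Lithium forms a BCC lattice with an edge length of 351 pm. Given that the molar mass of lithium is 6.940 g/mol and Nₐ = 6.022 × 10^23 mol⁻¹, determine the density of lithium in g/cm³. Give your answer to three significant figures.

0.533 g/cm³

A BCC unit cell contains Z = 2 atoms.
Cell volume: a³ = (351 pm)³ = (3.510 × 10^-8 cm)³ = 4.324 × 10^-23 cm³.
ρ = Z·M/(N_A·a³) = 2 × 6.940 / (6.022 × 10²³ × 4.324 × 10^-23) = 0.5330 g/cm³.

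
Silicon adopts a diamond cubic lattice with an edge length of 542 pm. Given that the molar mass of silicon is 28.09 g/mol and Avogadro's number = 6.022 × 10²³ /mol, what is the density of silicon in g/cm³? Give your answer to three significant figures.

A diamond cubic unit cell contains Z = 8 atoms.
Cell volume: a³ = (542 pm)³ = (5.420 × 10^-8 cm)³ = 1.592 × 10^-22 cm³.
ρ = Z·M/(N_A·a³) = 8 × 28.09 / (6.022 × 10²³ × 1.592 × 10^-22) = 2.344 g/cm³.

2.34 g/cm³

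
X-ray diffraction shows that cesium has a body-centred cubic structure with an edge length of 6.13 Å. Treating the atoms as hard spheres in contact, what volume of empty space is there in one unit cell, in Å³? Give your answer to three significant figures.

In a BCC lattice atoms touch along the body diagonal, so √3·a = 4r, so r = 0.4330a = 2.654 Å.
V_cell = a³ = 230.3 Å³; V_atoms = 2 × (4/3)πr³ = 156.7 Å³.
Empty space = 230.3 − 156.7 = 73.7 Å³.

73.7 Å³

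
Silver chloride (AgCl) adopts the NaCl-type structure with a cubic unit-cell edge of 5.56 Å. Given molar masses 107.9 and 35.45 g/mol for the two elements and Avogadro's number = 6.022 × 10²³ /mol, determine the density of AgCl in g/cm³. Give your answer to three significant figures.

5.54 g/cm³

The NaCl-type structure contains Z = 4 formula units per cell; M(AgCl) = 107.9 + 35.45 = 143.35 g/mol.
a³ = (5.560 × 10^-8 cm)³ = 1.719 × 10^-22 cm³.
ρ = 4 × 143.35 / (6.022 × 10²³ × 1.719 × 10^-22) = 5.540 g/cm³.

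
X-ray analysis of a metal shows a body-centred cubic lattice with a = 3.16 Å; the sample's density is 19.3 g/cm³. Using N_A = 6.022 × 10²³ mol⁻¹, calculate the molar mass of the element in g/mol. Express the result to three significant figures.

183 g/mol

A BCC cell has Z = 2 atoms; a = 3.160 × 10^-8 cm.
M = ρ·N_A·a³/Z = 19.3 × 6.022 × 10²³ × 3.155 × 10^-23 / 2 = 183 g/mol.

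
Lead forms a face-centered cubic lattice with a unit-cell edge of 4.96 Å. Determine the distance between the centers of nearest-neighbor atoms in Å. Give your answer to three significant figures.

3.51 Å

In an FCC structure, atoms touch along the face diagonal, so √2·a = 4r; the nearest-neighbor distance equals 2r = 0.7071·a.
d = 0.7071 × 4.96 = 3.51 Å.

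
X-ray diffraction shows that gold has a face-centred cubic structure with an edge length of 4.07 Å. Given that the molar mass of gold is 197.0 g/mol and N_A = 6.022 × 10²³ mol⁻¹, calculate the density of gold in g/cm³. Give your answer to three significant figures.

An FCC unit cell contains Z = 4 atoms.
Cell volume: a³ = (4.07 Å)³ = (4.070 × 10^-8 cm)³ = 6.742 × 10^-23 cm³.
ρ = Z·M/(N_A·a³) = 4 × 197.0 / (6.022 × 10²³ × 6.742 × 10^-23) = 19.41 g/cm³.

19.4 g/cm³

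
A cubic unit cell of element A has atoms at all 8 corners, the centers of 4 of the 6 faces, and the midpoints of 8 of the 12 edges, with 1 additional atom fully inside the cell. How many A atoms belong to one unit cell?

6

Corner atoms are shared by 8 cells (1/8 each), face atoms by 2 (1/2 each), edge atoms by 4 (1/4 each), interior atoms are unshared.
Net atoms = 8 × 1/8 + 4 × 1/2 + 8 × 1/4 + 1 = 1 + 2 + 2 + 1 = 6.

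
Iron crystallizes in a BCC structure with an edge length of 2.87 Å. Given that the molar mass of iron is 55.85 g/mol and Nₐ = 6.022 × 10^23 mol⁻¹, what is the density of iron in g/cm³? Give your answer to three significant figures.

A BCC unit cell contains Z = 2 atoms.
Cell volume: a³ = (2.87 Å)³ = (2.870 × 10^-8 cm)³ = 2.364 × 10^-23 cm³.
ρ = Z·M/(N_A·a³) = 2 × 55.85 / (6.022 × 10²³ × 2.364 × 10^-23) = 7.846 g/cm³.

7.85 g/cm³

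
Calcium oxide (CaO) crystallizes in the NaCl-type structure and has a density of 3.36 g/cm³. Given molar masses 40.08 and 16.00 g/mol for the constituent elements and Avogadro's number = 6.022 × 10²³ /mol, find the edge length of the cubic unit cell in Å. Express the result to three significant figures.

M(CaO) = 56.08 g/mol; Z = 4 formula units per cell.
a³ = Z·M/(N_A·ρ) = 4 × 56.08 / (6.022 × 10²³ × 3.36) = 1.109 × 10^-22 cm³, so a = 4.804 × 10^-8 cm = 4.80 Å.

4.80 Å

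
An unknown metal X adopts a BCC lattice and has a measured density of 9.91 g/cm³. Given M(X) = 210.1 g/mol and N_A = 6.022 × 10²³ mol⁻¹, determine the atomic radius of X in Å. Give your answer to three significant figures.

1.79 Å

For a BCC cell (Z = 2), a³ = Z·M/(N_A·ρ) = 2 × 210.1 / (6.022 × 10²³ × 9.910) = 7.041 × 10^-23 cm³, so a = 4.129 × 10^-8 cm = 4.129 Å.
Atoms touch along the body diagonal, so √3·a = 4r, so r = 0.4330 × a = 1.79 Å.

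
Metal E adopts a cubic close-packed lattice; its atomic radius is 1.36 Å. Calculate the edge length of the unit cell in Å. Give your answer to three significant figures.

3.85 Å

In an FCC lattice, atoms touch along the face diagonal, so √2·a = 4r.
a = 4r/√2 = 4 × 1.36 / 1.4142 = 3.85 Å.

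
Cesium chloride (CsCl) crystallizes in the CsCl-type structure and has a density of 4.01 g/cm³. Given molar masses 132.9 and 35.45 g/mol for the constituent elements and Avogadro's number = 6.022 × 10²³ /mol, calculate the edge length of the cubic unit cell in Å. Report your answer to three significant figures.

4.12 Å

M(CsCl) = 168.35 g/mol; Z = 1 formula unit per cell.
a³ = Z·M/(N_A·ρ) = 1 × 168.35 / (6.022 × 10²³ × 4.01) = 6.972 × 10^-23 cm³, so a = 4.116 × 10^-8 cm = 4.12 Å.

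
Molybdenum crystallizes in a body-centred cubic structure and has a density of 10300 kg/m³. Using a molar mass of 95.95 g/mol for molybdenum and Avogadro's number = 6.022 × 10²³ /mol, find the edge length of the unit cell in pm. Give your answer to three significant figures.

With Z = 2 atoms per BCC cell, a³ = Z·M/(N_A·ρ) = 2 × 95.95 / (6.022 × 10²³ × 10.30 g/cm³) = 3.094 × 10^-23 cm³.
a = (3.094 × 10^-23)^(1/3) = 3.139 × 10^-8 cm = 314 pm.

314 pm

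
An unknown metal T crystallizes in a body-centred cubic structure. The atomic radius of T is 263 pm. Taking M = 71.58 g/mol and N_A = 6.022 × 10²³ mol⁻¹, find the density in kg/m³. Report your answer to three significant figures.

1060 kg/m³

In a BCC lattice, atoms touch along the body diagonal, so √3·a = 4r, giving a = 607.4 pm = 6.074 × 10^-8 cm.
With Z = 2, ρ = Z·M/(N_A·a³) = 2 × 71.58 / (6.022 × 10²³ × 2.241 × 10^-22) = 1.061 g/cm³ = 1060 kg/m³.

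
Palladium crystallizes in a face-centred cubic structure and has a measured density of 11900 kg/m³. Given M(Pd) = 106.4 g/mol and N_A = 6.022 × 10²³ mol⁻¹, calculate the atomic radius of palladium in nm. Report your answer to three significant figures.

0.138 nm

For an FCC cell (Z = 4), a³ = Z·M/(N_A·ρ) = 4 × 106.4 / (6.022 × 10²³ × 11.90) = 5.939 × 10^-23 cm³, so a = 3.902 × 10^-8 cm = 0.3902 nm.
Atoms touch along the face diagonal, so √2·a = 4r, so r = 0.3536 × a = 0.138 nm.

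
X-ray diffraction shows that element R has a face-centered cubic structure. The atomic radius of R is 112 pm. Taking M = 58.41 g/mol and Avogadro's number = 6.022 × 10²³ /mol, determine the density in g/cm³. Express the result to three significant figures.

In an FCC lattice, atoms touch along the face diagonal, so √2·a = 4r, giving a = 316.8 pm = 3.168 × 10^-8 cm.
With Z = 4, ρ = Z·M/(N_A·a³) = 4 × 58.41 / (6.022 × 10²³ × 3.179 × 10^-23) = 12.20 g/cm³.

12.2 g/cm³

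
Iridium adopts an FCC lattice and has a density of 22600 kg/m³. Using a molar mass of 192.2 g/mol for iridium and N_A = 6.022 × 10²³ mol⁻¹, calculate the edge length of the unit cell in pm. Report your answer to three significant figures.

384 pm

With Z = 4 atoms per FCC cell, a³ = Z·M/(N_A·ρ) = 4 × 192.2 / (6.022 × 10²³ × 22.60 g/cm³) = 5.649 × 10^-23 cm³.
a = (5.649 × 10^-23)^(1/3) = 3.837 × 10^-8 cm = 384 pm.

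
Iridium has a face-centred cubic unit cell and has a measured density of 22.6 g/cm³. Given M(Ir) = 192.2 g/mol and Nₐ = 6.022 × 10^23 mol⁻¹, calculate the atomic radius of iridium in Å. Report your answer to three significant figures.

1.36 Å

For an FCC cell (Z = 4), a³ = Z·M/(N_A·ρ) = 4 × 192.2 / (6.022 × 10²³ × 22.60) = 5.649 × 10^-23 cm³, so a = 3.837 × 10^-8 cm = 3.837 Å.
Atoms touch along the face diagonal, so √2·a = 4r, so r = 0.3536 × a = 1.36 Å.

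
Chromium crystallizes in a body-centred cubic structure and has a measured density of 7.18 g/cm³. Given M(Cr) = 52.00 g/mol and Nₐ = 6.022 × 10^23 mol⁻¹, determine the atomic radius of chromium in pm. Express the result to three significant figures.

For a BCC cell (Z = 2), a³ = Z·M/(N_A·ρ) = 2 × 52.00 / (6.022 × 10²³ × 7.180) = 2.405 × 10^-23 cm³, so a = 2.887 × 10^-8 cm = 288.7 pm.
Atoms touch along the body diagonal, so √3·a = 4r, so r = 0.4330 × a = 125 pm.

125 pm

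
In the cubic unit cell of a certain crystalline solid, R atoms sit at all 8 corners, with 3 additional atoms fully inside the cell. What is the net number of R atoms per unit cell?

Corner atoms are shared by 8 cells (1/8 each), interior atoms are unshared.
Net atoms = 8 × 1/8 + 3 = 1 + 3 = 4.

4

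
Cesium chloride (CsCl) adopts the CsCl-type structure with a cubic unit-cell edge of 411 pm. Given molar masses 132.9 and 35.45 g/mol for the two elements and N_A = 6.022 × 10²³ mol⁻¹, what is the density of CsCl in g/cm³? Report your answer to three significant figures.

The CsCl-type structure contains Z = 1 formula unit per cell; M(CsCl) = 132.9 + 35.45 = 168.35 g/mol.
a³ = (4.110 × 10^-8 cm)³ = 6.943 × 10^-23 cm³.
ρ = 1 × 168.35 / (6.022 × 10²³ × 6.943 × 10^-23) = 4.027 g/cm³.

4.03 g/cm³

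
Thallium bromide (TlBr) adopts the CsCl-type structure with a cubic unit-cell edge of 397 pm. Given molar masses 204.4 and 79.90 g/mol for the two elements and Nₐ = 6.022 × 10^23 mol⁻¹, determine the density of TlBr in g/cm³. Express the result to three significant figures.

The CsCl-type structure contains Z = 1 formula unit per cell; M(TlBr) = 204.4 + 79.90 = 284.3 g/mol.
a³ = (3.970 × 10^-8 cm)³ = 6.257 × 10^-23 cm³.
ρ = 1 × 284.3 / (6.022 × 10²³ × 6.257 × 10^-23) = 7.545 g/cm³.

7.55 g/cm³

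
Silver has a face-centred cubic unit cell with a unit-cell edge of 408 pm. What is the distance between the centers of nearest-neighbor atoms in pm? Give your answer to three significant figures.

288 pm

In an FCC structure, atoms touch along the face diagonal, so √2·a = 4r; the nearest-neighbor distance equals 2r = 0.7071·a.
d = 0.7071 × 408 = 288 pm.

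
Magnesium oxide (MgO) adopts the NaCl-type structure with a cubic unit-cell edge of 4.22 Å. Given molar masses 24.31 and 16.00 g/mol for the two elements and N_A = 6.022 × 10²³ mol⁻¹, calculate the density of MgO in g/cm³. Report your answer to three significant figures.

3.56 g/cm³

The NaCl-type structure contains Z = 4 formula units per cell; M(MgO) = 24.31 + 16.00 = 40.31 g/mol.
a³ = (4.220 × 10^-8 cm)³ = 7.515 × 10^-23 cm³.
ρ = 4 × 40.31 / (6.022 × 10²³ × 7.515 × 10^-23) = 3.563 g/cm³.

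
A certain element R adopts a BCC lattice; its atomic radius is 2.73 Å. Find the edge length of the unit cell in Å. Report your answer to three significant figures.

In a BCC lattice, atoms touch along the body diagonal, so √3·a = 4r.
a = 4r/√3 = 4 × 2.73 / 1.7321 = 6.30 Å.

6.30 Å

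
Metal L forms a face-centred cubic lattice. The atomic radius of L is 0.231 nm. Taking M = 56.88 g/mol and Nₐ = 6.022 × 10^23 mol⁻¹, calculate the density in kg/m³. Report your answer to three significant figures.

1350 kg/m³

In an FCC lattice, atoms touch along the face diagonal, so √2·a = 4r, giving a = 0.6534 nm = 6.534 × 10^-8 cm.
With Z = 4, ρ = Z·M/(N_A·a³) = 4 × 56.88 / (6.022 × 10²³ × 2.789 × 10^-22) = 1.355 g/cm³ = 1350 kg/m³.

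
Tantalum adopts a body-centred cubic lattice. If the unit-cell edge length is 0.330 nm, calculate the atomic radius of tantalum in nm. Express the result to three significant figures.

In a BCC lattice, atoms touch along the body diagonal, so √3·a = 4r.
r = √3·a/4 = 1.7321 × 0.330 / 4 = 0.143 nm.

0.143 nm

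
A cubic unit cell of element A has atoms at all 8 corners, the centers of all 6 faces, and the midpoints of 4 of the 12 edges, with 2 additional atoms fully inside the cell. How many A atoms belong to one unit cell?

Corner atoms are shared by 8 cells (1/8 each), face atoms by 2 (1/2 each), edge atoms by 4 (1/4 each), interior atoms are unshared.
Net atoms = 8 × 1/8 + 6 × 1/2 + 4 × 1/4 + 2 = 1 + 3 + 1 + 2 = 7.

7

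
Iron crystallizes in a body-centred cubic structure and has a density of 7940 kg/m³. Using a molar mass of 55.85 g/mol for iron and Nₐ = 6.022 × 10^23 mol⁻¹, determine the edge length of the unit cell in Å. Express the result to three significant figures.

With Z = 2 atoms per BCC cell, a³ = Z·M/(N_A·ρ) = 2 × 55.85 / (6.022 × 10²³ × 7.940 g/cm³) = 2.336 × 10^-23 cm³.
a = (2.336 × 10^-23)^(1/3) = 2.859 × 10^-8 cm = 2.86 Å.

2.86 Å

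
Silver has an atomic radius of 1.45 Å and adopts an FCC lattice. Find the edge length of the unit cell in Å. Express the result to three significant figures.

In an FCC lattice, atoms touch along the face diagonal, so √2·a = 4r.
a = 4r/√2 = 4 × 1.45 / 1.4142 = 4.10 Å.

4.10 Å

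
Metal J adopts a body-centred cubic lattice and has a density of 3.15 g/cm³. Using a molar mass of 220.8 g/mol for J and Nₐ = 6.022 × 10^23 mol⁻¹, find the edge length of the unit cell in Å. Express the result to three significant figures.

6.15 Å

With Z = 2 atoms per BCC cell, a³ = Z·M/(N_A·ρ) = 2 × 220.8 / (6.022 × 10²³ × 3.150 g/cm³) = 2.328 × 10^-22 cm³.
a = (2.328 × 10^-22)^(1/3) = 6.152 × 10^-8 cm = 6.15 Å.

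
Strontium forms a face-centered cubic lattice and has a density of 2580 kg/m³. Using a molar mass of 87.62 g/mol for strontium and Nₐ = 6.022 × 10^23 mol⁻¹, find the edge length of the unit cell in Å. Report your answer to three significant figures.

With Z = 4 atoms per FCC cell, a³ = Z·M/(N_A·ρ) = 4 × 87.62 / (6.022 × 10²³ × 2.580 g/cm³) = 2.256 × 10^-22 cm³.
a = (2.256 × 10^-22)^(1/3) = 6.087 × 10^-8 cm = 6.09 Å.

6.09 Å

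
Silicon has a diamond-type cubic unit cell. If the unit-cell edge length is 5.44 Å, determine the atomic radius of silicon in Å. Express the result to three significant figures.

In a diamond cubic lattice, nearest neighbors lie along the body diagonal with √3·a = 8r.
r = √3·a/8 = 1.7321 × 5.44 / 8 = 1.18 Å.

1.18 Å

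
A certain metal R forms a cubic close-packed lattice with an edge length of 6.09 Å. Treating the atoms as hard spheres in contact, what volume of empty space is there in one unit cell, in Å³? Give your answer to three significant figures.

In an FCC lattice atoms touch along the face diagonal, so √2·a = 4r, so r = 0.3536a = 2.153 Å.
V_cell = a³ = 225.9 Å³; V_atoms = 4 × (4/3)πr³ = 167.2 Å³.
Empty space = 225.9 − 167.2 = 58.6 Å³.

58.6 Å³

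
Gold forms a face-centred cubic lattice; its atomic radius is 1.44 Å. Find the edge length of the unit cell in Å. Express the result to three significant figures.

4.07 Å

In an FCC lattice, atoms touch along the face diagonal, so √2·a = 4r.
a = 4r/√2 = 4 × 1.44 / 1.4142 = 4.07 Å.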